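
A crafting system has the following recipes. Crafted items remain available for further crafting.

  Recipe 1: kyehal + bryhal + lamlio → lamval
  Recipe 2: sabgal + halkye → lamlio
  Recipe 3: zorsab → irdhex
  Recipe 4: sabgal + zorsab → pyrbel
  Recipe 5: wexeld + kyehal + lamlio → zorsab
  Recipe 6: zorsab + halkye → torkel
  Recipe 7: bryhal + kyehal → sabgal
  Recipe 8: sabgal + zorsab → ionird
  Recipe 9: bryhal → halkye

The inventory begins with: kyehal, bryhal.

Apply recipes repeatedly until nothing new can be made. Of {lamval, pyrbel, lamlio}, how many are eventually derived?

2

bryhal + kyehal → sabgal (Recipe 7).
bryhal → halkye (Recipe 9).
sabgal + halkye → lamlio (Recipe 2).
Using Recipe 1, kyehal, bryhal, and lamlio make lamval.
lamval: reached.
pyrbel would need sabgal and zorsab (Recipe 4), but zorsab is never obtained.
lamlio: reached.
Reached: lamval and lamlio — 2 of the 3.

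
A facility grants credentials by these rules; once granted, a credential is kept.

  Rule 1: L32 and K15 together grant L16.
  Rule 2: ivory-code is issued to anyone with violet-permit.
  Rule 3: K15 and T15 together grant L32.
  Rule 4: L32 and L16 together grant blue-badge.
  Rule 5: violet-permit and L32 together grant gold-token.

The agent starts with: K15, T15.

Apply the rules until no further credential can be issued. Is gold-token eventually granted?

No

gold-token would need violet-permit and L32 (Rule 5), but violet-permit is never granted.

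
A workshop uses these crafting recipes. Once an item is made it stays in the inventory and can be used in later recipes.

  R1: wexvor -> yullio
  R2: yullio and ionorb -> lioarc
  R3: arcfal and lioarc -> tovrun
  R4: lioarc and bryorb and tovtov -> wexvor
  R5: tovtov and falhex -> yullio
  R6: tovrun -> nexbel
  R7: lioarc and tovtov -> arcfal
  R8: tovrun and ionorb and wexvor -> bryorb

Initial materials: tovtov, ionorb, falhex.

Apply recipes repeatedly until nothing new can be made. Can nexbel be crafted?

Using R5, tovtov and falhex make yullio.
yullio and ionorb -> lioarc (R2).
Using R7, lioarc and tovtov make arcfal.
arcfal and lioarc -> tovrun (R3).
Using R6, tovrun makes nexbel.

Yes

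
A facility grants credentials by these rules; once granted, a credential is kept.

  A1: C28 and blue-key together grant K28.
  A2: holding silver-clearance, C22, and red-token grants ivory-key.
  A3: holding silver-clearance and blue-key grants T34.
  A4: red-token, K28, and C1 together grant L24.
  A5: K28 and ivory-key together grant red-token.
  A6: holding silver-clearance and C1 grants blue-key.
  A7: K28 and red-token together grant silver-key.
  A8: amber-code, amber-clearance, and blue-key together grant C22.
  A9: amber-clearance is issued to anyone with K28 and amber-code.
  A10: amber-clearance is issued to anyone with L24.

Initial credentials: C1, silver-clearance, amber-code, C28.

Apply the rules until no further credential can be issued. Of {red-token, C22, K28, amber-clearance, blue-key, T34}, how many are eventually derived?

Holding silver-clearance and C1 grants blue-key (A6).
Holding C28 and blue-key grants K28 (A1).
Holding silver-clearance and blue-key grants T34 (A3).
Holding K28 and amber-code grants amber-clearance (A9).
Holding amber-code, amber-clearance, and blue-key grants C22 (A8).
red-token would need K28 and ivory-key (A5), but ivory-key is never granted.
C22: reached.
K28: reached.
amber-clearance: reached.
blue-key: reached.
T34: reached.
Reached: C22, K28, amber-clearance, blue-key, and T34 — 5 of the 6.

5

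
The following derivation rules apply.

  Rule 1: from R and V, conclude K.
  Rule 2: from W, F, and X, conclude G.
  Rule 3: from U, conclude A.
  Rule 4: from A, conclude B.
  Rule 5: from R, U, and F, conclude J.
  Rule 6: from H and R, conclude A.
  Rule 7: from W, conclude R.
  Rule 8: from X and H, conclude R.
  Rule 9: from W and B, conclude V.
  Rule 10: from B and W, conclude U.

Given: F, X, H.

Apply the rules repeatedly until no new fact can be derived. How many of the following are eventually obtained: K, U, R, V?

1

From X and H, Rule 8 gives R.
K would need R and V (Rule 1), but V is never established.
U would need B and W (Rule 10), but W is never established.
R: reached.
V would need W and B (Rule 9), but W is never established.
Reached: R — 1 of the 4.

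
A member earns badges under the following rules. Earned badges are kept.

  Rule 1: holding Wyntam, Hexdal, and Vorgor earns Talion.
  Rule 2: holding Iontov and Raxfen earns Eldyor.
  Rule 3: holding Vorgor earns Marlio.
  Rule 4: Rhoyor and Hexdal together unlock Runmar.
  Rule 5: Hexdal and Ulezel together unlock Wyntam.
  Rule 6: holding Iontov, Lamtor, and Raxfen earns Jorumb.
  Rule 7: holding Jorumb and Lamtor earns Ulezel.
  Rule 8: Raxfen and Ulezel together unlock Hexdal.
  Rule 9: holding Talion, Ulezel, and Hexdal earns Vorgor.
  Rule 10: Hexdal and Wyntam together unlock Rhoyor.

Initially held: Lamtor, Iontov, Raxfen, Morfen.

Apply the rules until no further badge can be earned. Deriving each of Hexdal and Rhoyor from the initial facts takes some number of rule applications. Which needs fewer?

Hexdal

Hexdal: With Iontov, Lamtor, and Raxfen, Jorumb is earned (Rule 6). With Jorumb and Lamtor, Ulezel is earned (Rule 7). With Raxfen and Ulezel, Hexdal is earned (Rule 8). [3 rule applications]
Rhoyor: With Iontov, Lamtor, and Raxfen, Jorumb is earned (Rule 6). With Jorumb and Lamtor, Ulezel is earned (Rule 7). With Raxfen and Ulezel, Hexdal is earned (Rule 8). With Hexdal and Ulezel, Wyntam is earned (Rule 5). With Hexdal and Wyntam, Rhoyor is earned (Rule 10). [5 rule applications]
Hexdal needs fewer.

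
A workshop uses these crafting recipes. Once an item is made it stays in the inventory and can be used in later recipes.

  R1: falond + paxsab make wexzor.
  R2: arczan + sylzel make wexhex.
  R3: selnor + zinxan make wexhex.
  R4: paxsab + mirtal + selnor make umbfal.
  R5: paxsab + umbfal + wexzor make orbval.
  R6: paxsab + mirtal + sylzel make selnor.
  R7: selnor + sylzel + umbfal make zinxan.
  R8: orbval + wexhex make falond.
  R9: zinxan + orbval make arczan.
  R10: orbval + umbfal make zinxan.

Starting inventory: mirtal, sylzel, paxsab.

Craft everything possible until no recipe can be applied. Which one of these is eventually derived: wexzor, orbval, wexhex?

Using R6, paxsab, mirtal, and sylzel make selnor.
paxsab + mirtal + selnor → umbfal (R4).
Using R7, selnor, sylzel, and umbfal make zinxan.
Using R3, selnor and zinxan make wexhex.
orbval would need paxsab, umbfal, and wexzor (R5), but wexzor is never obtained. wexzor would need falond and paxsab (R1), but falond is never obtained.

wexhex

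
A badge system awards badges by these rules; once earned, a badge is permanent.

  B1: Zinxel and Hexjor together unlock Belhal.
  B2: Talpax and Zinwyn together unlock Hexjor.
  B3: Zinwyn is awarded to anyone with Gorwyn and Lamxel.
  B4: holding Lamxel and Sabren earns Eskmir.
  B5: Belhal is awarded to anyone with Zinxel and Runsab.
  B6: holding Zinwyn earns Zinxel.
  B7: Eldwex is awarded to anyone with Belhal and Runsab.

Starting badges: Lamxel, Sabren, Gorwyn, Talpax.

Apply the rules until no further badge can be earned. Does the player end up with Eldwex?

No

Eldwex would need Belhal and Runsab (B7), but Runsab is never earned.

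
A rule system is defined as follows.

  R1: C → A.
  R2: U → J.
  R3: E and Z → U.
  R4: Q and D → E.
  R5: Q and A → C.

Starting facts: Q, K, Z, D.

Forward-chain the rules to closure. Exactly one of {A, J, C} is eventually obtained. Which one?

Q and D hold, so E follows (R4).
From E and Z, R3 gives U.
From U, R2 gives J.
A would need C (R1), but C is never established. C would need Q and A (R5), but A is never established.

J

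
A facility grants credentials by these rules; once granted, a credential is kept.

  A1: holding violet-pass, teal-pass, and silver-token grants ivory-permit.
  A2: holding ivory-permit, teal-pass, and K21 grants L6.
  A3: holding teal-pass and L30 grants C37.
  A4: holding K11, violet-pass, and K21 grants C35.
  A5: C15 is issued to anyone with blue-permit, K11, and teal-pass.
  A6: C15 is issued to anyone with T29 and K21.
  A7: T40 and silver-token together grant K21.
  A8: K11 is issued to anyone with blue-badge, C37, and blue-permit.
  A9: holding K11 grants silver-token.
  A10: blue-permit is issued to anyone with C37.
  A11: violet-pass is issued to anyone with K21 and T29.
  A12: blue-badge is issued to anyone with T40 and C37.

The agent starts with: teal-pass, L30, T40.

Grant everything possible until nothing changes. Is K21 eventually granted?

Yes

Holding teal-pass and L30 grants C37 (A3).
Holding T40 and C37 grants blue-badge (A12).
Holding C37 grants blue-permit (A10).
Holding blue-badge, C37, and blue-permit grants K11 (A8).
Holding K11 grants silver-token (A9).
Holding T40 and silver-token grants K21 (A7).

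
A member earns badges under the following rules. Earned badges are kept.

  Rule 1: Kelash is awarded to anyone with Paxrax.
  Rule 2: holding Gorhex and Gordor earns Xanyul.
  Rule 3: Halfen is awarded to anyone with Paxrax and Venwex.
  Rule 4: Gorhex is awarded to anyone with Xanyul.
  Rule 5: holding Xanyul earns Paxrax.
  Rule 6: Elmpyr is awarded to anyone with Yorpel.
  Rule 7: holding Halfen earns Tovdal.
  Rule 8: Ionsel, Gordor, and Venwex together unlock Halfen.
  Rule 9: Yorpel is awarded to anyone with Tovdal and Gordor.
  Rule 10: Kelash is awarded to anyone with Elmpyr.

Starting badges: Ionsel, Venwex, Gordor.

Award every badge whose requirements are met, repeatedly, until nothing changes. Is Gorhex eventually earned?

Gorhex would need Xanyul (Rule 4), but Xanyul is never earned.

No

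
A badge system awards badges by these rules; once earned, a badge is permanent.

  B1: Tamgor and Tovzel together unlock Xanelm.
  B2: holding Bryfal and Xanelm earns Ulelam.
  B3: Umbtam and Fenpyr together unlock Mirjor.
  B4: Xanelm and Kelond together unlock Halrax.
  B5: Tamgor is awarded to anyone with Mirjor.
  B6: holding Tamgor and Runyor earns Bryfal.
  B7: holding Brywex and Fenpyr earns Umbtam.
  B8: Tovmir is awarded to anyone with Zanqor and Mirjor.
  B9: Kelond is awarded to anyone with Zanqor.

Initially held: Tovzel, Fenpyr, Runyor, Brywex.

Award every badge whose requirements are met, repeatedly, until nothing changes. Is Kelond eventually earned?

Kelond would need Zanqor (B9), but Zanqor is never earned.

No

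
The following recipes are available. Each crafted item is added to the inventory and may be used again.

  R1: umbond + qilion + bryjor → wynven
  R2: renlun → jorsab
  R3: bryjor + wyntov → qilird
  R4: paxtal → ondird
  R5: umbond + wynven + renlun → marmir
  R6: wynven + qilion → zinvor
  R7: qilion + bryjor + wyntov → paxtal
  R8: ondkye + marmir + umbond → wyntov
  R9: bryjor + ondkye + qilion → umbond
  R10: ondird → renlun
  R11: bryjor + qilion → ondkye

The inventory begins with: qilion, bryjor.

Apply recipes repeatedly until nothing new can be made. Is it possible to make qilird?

No

qilird would need bryjor and wyntov (R3), but wyntov is never obtained.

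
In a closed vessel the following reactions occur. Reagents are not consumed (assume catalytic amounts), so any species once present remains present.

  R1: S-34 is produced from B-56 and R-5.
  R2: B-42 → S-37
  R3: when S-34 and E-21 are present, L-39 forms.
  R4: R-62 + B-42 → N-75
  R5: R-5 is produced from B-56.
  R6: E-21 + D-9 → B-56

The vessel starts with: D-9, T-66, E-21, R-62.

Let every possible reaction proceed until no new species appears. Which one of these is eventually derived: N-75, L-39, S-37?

E-21 and D-9 present → B-56 forms (R6).
B-56 present → R-5 forms (R5).
B-56 and R-5 present → S-34 forms (R1).
S-34 and E-21 present → L-39 forms (R3).
N-75 would need R-62 and B-42 (R4), but B-42 never forms. S-37 would need B-42 (R2), but B-42 never forms.

L-39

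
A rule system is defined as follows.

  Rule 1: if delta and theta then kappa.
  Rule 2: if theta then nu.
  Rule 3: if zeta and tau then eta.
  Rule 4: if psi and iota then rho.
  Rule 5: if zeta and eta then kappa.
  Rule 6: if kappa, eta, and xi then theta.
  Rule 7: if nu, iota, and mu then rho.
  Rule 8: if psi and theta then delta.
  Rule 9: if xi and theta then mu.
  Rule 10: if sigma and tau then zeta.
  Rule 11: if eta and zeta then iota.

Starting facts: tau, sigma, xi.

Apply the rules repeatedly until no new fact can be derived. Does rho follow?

Yes

From sigma and tau, Rule 10 gives zeta.
zeta and tau hold, so eta follows (Rule 3).
From zeta and eta, Rule 5 gives kappa.
From eta and zeta, Rule 11 gives iota.
From kappa, eta, and xi, Rule 6 gives theta.
From xi and theta, Rule 9 gives mu.
From theta, Rule 2 gives nu.
From nu, iota, and mu, Rule 7 gives rho.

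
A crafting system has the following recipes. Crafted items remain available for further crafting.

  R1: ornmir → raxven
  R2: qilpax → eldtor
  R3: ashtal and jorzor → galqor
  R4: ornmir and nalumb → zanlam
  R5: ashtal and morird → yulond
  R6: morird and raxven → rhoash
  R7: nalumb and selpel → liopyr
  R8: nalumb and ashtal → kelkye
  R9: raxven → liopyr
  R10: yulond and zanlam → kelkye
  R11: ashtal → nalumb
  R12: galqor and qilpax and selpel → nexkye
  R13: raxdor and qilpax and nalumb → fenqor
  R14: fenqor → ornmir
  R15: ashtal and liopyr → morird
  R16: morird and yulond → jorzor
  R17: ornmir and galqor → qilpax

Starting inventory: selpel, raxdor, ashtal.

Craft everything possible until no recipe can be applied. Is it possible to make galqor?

Yes

Using R11, ashtal makes nalumb.
nalumb and selpel → liopyr (R7).
Using R15, ashtal and liopyr make morird.
ashtal and morird → yulond (R5).
Using R16, morird and yulond make jorzor.
ashtal and jorzor → galqor (R3).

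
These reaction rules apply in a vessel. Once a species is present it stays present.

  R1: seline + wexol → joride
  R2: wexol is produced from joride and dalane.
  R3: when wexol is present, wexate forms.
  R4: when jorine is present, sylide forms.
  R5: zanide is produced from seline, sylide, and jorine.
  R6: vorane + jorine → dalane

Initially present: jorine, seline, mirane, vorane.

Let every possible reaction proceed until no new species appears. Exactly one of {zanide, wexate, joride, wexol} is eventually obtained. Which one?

zanide

jorine present → sylide forms (R4).
seline, sylide, and jorine present → zanide forms (R5).
wexol would need joride and dalane (R2), but joride never forms. joride would need seline and wexol (R1), but wexol never forms. wexate would need wexol (R3), but wexol never forms.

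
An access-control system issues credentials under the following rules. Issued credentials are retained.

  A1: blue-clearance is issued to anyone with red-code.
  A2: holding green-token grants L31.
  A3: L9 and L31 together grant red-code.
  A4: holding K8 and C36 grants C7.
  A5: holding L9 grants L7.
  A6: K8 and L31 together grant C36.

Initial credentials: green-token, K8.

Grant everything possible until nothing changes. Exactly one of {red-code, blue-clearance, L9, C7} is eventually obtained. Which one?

C7

Holding green-token grants L31 (A2).
Holding K8 and L31 grants C36 (A6).
Holding K8 and C36 grants C7 (A4).
blue-clearance would need red-code (A1), but red-code is never granted. No rule produces L9, and it is not given. red-code would need L9 and L31 (A3), but L9 is never granted.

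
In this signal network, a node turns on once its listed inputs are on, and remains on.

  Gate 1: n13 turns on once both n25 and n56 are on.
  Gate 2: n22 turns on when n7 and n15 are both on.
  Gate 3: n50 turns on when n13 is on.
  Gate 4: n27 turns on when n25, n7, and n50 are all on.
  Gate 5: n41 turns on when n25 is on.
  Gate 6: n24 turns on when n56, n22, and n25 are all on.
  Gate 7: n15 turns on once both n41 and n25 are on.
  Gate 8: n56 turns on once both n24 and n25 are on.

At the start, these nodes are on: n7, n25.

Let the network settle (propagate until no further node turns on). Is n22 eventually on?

n25 is on, so n41 turns on (Gate 5).
n41 and n25 are on, so n15 turns on (Gate 7).
n7 and n15 are on, so n22 turns on (Gate 2).

Yes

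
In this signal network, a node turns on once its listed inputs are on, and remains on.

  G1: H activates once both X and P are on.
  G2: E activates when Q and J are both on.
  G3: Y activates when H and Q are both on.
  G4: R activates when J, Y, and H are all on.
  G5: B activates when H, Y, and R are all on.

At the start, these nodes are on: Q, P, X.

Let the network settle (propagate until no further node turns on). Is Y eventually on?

G1: X and P on → H on.
G3: H and Q on → Y on.

Yes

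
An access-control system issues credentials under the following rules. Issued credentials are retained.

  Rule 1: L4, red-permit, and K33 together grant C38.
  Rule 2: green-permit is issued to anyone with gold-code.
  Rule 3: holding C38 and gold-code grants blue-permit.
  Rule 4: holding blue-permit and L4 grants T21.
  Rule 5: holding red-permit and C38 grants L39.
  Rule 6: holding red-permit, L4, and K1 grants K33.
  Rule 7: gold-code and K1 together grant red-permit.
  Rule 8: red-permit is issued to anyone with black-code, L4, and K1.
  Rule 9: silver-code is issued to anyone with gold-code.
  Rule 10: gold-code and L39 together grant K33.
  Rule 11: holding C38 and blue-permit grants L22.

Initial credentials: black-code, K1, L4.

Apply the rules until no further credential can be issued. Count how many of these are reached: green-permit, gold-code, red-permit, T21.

Holding black-code, L4, and K1 grants red-permit (Rule 8).
green-permit would need gold-code (Rule 2), but gold-code is never granted.
No rule produces gold-code, and it is not given.
red-permit: reached.
T21 would need blue-permit and L4 (Rule 4), but blue-permit is never granted.
Reached: red-permit — 1 of the 4.

1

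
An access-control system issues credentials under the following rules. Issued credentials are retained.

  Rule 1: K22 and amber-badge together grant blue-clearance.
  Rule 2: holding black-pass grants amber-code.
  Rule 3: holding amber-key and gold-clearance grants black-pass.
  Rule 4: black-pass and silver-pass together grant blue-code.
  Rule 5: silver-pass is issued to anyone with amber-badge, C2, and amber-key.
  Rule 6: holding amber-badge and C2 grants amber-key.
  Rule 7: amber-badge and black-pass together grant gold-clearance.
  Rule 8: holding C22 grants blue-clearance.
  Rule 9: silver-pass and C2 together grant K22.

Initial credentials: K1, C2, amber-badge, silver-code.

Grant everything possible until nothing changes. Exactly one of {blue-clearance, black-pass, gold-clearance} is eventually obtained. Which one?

blue-clearance

Holding amber-badge and C2 grants amber-key (Rule 6).
Holding amber-badge, C2, and amber-key grants silver-pass (Rule 5).
Holding silver-pass and C2 grants K22 (Rule 9).
Holding K22 and amber-badge grants blue-clearance (Rule 1).
gold-clearance would need amber-badge and black-pass (Rule 7), but black-pass is never granted. black-pass would need amber-key and gold-clearance (Rule 3), but gold-clearance is never granted.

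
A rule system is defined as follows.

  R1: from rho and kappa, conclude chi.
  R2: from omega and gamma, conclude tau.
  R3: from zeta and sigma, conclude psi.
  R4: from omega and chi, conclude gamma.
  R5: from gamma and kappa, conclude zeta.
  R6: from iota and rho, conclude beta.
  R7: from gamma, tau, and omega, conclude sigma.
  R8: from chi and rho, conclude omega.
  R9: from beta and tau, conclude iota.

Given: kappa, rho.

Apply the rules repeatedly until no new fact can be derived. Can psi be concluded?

rho and kappa hold, so chi follows (R1).
From chi and rho, R8 gives omega.
From omega and chi, R4 gives gamma.
gamma and kappa hold, so zeta follows (R5).
From omega and gamma, R2 gives tau.
gamma, tau, and omega hold, so sigma follows (R7).
zeta and sigma hold, so psi follows (R3).

Yes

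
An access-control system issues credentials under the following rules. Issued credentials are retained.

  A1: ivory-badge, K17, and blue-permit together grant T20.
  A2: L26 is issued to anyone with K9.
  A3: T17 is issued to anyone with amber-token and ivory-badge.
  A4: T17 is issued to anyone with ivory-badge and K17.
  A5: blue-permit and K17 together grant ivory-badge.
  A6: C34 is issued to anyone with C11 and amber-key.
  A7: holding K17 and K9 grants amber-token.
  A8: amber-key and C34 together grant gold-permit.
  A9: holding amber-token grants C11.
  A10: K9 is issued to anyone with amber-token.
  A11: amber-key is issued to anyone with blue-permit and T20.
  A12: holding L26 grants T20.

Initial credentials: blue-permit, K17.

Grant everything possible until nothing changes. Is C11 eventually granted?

C11 would need amber-token (A9), but amber-token is never granted.

No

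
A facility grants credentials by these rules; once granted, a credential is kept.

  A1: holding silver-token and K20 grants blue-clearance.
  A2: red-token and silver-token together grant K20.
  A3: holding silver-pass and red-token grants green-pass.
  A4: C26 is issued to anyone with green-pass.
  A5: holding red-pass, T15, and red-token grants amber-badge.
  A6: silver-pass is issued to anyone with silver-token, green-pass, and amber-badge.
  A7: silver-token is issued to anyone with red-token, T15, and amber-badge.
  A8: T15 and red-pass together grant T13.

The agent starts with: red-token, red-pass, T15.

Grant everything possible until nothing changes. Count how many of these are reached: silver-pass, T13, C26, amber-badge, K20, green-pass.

Holding red-pass, T15, and red-token grants amber-badge (A5).
Holding T15 and red-pass grants T13 (A8).
Holding red-token, T15, and amber-badge grants silver-token (A7).
Holding red-token and silver-token grants K20 (A2).
silver-pass would need silver-token, green-pass, and amber-badge (A6), but green-pass is never granted.
T13: reached.
C26 would need green-pass (A4), but green-pass is never granted.
amber-badge: reached.
K20: reached.
green-pass would need silver-pass and red-token (A3), but silver-pass is never granted.
Reached: T13, amber-badge, and K20 — 3 of the 6.

3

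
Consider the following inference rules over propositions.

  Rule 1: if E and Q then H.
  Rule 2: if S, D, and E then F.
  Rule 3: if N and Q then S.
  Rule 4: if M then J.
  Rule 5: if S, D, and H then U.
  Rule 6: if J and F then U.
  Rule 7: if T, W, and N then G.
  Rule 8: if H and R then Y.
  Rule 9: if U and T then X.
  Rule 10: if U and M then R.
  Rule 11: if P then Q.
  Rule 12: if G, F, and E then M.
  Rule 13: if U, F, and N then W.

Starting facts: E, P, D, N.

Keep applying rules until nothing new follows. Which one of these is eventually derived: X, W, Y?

From P, Rule 11 gives Q.
From E and Q, Rule 1 gives H.
N and Q hold, so S follows (Rule 3).
From S, D, and H, Rule 5 gives U.
From S, D, and E, Rule 2 gives F.
U, F, and N hold, so W follows (Rule 13).
X would need U and T (Rule 9), but T is never established. Y would need H and R (Rule 8), but R is never established.

W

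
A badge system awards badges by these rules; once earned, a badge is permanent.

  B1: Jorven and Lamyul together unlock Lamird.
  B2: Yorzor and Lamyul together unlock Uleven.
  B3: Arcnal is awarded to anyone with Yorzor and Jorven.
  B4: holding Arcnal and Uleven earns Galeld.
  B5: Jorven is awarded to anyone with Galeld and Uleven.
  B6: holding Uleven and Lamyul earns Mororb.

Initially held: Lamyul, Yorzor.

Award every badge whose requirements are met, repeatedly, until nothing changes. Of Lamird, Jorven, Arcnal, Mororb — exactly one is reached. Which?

Mororb

With Yorzor and Lamyul, Uleven is earned (B2).
With Uleven and Lamyul, Mororb is earned (B6).
Arcnal would need Yorzor and Jorven (B3), but Jorven is never earned. Lamird would need Jorven and Lamyul (B1), but Jorven is never earned. Jorven would need Galeld and Uleven (B5), but Galeld is never earned.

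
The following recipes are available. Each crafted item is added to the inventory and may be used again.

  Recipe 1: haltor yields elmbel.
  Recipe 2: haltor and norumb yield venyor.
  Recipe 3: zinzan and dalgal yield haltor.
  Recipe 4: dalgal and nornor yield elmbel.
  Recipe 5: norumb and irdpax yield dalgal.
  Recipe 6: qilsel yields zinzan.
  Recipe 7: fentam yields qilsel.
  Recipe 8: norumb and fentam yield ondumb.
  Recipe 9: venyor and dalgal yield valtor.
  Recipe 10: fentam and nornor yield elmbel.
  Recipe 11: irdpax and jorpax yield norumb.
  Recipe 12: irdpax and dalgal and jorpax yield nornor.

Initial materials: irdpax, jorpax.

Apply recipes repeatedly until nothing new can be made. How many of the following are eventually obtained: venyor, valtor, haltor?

venyor would need haltor and norumb (Recipe 2), but haltor is never obtained.
valtor would need venyor and dalgal (Recipe 9), but venyor is never obtained.
haltor would need zinzan and dalgal (Recipe 3), but zinzan is never obtained.
None of the 3 are reached.

0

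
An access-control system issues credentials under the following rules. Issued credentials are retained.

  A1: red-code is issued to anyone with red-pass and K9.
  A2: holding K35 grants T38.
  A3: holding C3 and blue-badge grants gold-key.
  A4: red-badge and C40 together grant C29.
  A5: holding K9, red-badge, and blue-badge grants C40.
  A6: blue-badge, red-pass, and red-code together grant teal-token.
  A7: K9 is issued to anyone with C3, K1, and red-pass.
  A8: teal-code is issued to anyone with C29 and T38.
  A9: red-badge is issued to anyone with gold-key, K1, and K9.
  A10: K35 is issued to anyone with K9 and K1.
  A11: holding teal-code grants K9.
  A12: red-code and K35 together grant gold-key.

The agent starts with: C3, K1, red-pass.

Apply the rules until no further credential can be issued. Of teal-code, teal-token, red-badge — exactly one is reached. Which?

Holding C3, K1, and red-pass grants K9 (A7).
Holding K9 and K1 grants K35 (A10).
Holding red-pass and K9 grants red-code (A1).
Holding red-code and K35 grants gold-key (A12).
Holding gold-key, K1, and K9 grants red-badge (A9).
teal-token would need blue-badge, red-pass, and red-code (A6), but blue-badge is never granted. teal-code would need C29 and T38 (A8), but C29 is never granted.

red-badge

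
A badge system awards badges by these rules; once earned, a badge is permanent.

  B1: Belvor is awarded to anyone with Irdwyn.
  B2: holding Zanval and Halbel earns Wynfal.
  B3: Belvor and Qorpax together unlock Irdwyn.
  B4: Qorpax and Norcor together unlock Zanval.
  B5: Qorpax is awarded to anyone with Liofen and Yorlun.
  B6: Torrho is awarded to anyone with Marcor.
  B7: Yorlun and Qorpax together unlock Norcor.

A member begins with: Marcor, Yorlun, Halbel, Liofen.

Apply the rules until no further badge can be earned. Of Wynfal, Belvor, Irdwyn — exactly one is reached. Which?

With Liofen and Yorlun, Qorpax is earned (B5).
With Yorlun and Qorpax, Norcor is earned (B7).
With Qorpax and Norcor, Zanval is earned (B4).
With Zanval and Halbel, Wynfal is earned (B2).
Belvor would need Irdwyn (B1), but Irdwyn is never earned. Irdwyn would need Belvor and Qorpax (B3), but Belvor is never earned.

Wynfal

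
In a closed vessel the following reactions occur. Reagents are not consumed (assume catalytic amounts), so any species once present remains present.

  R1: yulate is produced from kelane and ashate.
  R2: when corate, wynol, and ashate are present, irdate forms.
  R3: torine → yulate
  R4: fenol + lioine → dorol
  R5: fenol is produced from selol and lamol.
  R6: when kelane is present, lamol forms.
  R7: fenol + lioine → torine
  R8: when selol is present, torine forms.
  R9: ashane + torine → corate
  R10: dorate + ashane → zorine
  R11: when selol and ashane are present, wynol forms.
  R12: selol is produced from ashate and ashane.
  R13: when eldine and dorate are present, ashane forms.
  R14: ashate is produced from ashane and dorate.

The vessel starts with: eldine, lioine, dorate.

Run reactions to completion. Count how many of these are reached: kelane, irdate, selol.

2

eldine and dorate present → ashane forms (R13).
ashane and dorate present → ashate forms (R14).
ashate and ashane present → selol forms (R12).
selol present → torine forms (R8).
selol and ashane present → wynol forms (R11).
ashane and torine present → corate forms (R9).
corate, wynol, and ashate present → irdate forms (R2).
No rule produces kelane, and it is not given.
irdate: reached.
selol: reached.
Reached: irdate and selol — 2 of the 3.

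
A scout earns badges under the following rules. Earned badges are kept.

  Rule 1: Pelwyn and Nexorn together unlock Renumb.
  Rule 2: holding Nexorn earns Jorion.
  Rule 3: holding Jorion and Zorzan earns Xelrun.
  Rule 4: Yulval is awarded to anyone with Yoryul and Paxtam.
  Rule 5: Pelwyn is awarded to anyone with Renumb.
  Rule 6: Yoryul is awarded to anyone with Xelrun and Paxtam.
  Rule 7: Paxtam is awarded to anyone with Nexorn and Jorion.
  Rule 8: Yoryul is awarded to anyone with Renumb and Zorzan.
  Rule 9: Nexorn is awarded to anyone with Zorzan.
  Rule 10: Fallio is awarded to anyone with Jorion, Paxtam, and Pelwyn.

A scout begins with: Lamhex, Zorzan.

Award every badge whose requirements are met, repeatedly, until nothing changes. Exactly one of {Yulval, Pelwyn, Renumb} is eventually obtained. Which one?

Yulval

With Zorzan, Nexorn is earned (Rule 9).
With Nexorn, Jorion is earned (Rule 2).
With Nexorn and Jorion, Paxtam is earned (Rule 7).
With Jorion and Zorzan, Xelrun is earned (Rule 3).
With Xelrun and Paxtam, Yoryul is earned (Rule 6).
With Yoryul and Paxtam, Yulval is earned (Rule 4).
Renumb would need Pelwyn and Nexorn (Rule 1), but Pelwyn is never earned. Pelwyn would need Renumb (Rule 5), but Renumb is never earned.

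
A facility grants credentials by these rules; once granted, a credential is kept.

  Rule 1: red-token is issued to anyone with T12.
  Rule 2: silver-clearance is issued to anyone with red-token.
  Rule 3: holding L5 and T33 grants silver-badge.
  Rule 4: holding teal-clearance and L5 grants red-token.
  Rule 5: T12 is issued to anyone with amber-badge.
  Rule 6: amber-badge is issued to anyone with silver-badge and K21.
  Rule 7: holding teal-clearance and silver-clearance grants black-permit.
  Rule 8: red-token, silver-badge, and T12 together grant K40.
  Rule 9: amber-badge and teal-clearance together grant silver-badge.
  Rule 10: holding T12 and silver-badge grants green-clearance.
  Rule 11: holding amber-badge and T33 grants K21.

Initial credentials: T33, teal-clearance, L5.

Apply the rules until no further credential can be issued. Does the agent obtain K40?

K40 would need red-token, silver-badge, and T12 (Rule 8), but T12 is never granted.

No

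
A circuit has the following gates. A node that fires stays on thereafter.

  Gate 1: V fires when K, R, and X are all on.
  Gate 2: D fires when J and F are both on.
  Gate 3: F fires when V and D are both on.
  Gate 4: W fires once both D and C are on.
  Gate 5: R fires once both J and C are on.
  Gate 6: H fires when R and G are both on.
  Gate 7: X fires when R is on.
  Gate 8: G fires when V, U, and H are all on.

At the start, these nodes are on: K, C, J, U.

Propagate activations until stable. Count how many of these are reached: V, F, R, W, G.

Gate 5: J and C on → R on.
Gate 7: R on → X on.
Gate 1: K, R, and X on → V on.
V: reached.
F would need V and D (Gate 3), but D never turns on.
R: reached.
W would need D and C (Gate 4), but D never turns on.
G would need V, U, and H (Gate 8), but H never turns on.
Reached: V and R — 2 of the 5.

2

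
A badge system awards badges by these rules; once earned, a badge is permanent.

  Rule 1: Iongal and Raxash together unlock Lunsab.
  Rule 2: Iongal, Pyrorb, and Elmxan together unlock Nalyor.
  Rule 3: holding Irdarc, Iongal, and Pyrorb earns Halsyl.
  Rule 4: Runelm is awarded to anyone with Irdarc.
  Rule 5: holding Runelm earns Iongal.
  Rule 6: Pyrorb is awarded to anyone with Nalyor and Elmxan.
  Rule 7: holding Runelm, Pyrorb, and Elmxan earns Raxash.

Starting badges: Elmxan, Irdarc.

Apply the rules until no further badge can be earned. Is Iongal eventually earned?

With Irdarc, Runelm is earned (Rule 4).
With Runelm, Iongal is earned (Rule 5).

Yes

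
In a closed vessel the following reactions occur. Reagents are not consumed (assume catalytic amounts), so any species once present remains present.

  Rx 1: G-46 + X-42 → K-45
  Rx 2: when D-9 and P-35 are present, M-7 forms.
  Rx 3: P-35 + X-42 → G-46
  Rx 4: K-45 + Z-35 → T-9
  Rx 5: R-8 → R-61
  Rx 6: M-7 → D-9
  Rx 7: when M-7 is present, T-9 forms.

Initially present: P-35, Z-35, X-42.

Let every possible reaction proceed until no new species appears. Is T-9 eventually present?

P-35 and X-42 present → G-46 forms (Rx 3).
G-46 and X-42 present → K-45 forms (Rx 1).
K-45 and Z-35 present → T-9 forms (Rx 4).

Yes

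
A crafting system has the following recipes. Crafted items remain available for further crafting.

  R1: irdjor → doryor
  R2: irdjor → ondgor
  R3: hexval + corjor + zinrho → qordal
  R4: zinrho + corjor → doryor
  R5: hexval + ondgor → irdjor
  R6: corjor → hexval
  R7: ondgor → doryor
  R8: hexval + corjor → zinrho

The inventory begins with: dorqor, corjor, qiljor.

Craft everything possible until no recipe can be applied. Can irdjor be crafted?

irdjor would need hexval and ondgor (R5), but ondgor is never obtained.

No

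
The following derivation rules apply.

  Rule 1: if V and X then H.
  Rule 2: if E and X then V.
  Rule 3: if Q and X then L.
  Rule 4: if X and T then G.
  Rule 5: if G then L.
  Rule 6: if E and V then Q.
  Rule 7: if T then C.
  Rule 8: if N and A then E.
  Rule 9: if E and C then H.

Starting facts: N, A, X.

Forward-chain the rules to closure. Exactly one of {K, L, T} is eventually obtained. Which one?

N and A hold, so E follows (Rule 8).
E and X hold, so V follows (Rule 2).
From E and V, Rule 6 gives Q.
Q and X hold, so L follows (Rule 3).
No rule produces T, and it is not given. No rule produces K, and it is not given.

L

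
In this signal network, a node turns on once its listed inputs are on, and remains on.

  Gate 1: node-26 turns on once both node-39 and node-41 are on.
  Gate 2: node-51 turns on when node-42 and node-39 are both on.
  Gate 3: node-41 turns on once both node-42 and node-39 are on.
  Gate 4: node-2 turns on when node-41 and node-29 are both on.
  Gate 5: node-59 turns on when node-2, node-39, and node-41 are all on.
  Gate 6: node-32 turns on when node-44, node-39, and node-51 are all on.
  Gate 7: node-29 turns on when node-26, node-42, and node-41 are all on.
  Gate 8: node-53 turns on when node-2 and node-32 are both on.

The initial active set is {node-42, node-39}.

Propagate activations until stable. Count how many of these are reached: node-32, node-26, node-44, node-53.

1

node-42 and node-39 are on, so node-41 turns on (Gate 3).
node-39 and node-41 are on, so node-26 turns on (Gate 1).
node-32 would need node-44, node-39, and node-51 (Gate 6), but node-44 never turns on.
node-26: reached.
No rule produces node-44, and it is not given.
node-53 would need node-2 and node-32 (Gate 8), but node-32 never turns on.
Reached: node-26 — 1 of the 4.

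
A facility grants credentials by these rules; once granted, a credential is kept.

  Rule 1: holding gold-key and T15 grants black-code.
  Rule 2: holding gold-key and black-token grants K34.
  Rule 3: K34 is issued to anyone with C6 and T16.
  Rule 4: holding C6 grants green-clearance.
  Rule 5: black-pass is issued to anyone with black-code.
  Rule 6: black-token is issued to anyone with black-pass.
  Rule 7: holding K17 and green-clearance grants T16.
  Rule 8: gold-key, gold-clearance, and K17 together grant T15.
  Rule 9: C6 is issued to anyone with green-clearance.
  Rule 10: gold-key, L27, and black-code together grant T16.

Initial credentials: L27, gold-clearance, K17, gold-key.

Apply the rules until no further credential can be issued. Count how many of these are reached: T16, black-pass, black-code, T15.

Holding gold-key, gold-clearance, and K17 grants T15 (Rule 8).
Holding gold-key and T15 grants black-code (Rule 1).
Holding black-code grants black-pass (Rule 5).
Holding gold-key, L27, and black-code grants T16 (Rule 10).
T16: reached.
black-pass: reached.
black-code: reached.
T15: reached.
All 4 are reached.

4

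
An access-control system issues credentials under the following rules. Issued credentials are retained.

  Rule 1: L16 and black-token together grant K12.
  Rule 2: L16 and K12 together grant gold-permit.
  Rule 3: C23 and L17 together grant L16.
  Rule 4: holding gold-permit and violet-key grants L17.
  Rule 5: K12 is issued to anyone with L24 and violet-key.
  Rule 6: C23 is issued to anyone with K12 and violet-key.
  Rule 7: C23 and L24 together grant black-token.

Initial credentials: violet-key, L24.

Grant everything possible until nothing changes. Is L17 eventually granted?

L17 would need gold-permit and violet-key (Rule 4), but gold-permit is never granted.

No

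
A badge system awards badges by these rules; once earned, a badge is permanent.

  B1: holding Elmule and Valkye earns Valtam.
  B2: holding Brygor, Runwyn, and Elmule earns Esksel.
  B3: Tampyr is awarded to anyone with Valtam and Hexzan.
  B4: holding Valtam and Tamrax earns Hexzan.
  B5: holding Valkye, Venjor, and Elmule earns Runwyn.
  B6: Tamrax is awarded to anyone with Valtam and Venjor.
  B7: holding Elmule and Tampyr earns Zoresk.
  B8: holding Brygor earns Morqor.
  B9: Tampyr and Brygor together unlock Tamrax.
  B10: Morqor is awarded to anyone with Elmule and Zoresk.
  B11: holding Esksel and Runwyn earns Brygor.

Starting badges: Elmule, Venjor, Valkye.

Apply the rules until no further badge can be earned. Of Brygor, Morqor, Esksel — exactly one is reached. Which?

Morqor

With Elmule and Valkye, Valtam is earned (B1).
With Valtam and Venjor, Tamrax is earned (B6).
With Valtam and Tamrax, Hexzan is earned (B4).
With Valtam and Hexzan, Tampyr is earned (B3).
With Elmule and Tampyr, Zoresk is earned (B7).
With Elmule and Zoresk, Morqor is earned (B10).
Brygor would need Esksel and Runwyn (B11), but Esksel is never earned. Esksel would need Brygor, Runwyn, and Elmule (B2), but Brygor is never earned.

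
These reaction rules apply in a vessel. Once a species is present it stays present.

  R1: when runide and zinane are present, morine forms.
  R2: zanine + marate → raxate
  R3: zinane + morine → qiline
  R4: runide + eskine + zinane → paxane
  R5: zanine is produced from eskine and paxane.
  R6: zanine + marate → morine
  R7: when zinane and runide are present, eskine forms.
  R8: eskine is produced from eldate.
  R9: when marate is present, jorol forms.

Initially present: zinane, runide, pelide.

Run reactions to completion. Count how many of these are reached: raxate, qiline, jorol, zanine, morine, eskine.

4

runide and zinane present → morine forms (R1).
zinane and runide present → eskine forms (R7).
runide, eskine, and zinane present → paxane forms (R4).
zinane and morine present → qiline forms (R3).
eskine and paxane present → zanine forms (R5).
raxate would need zanine and marate (R2), but marate never forms.
qiline: reached.
jorol would need marate (R9), but marate never forms.
zanine: reached.
morine: reached.
eskine: reached.
Reached: qiline, zanine, morine, and eskine — 4 of the 6.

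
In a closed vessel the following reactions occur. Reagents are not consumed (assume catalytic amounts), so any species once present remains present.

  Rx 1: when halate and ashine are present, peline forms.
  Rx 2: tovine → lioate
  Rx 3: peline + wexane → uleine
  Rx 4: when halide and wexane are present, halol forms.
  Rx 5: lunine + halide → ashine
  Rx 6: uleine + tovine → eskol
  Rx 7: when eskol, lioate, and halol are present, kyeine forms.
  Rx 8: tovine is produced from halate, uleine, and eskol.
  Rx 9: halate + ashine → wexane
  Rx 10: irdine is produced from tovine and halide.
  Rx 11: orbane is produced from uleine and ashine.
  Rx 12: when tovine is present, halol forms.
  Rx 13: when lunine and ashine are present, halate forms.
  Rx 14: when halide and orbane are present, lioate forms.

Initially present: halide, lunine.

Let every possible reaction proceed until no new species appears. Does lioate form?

Yes

lunine and halide present → ashine forms (Rx 5).
lunine and ashine present → halate forms (Rx 13).
halate and ashine present → wexane forms (Rx 9).
halate and ashine present → peline forms (Rx 1).
peline and wexane present → uleine forms (Rx 3).
uleine and ashine present → orbane forms (Rx 11).
halide and orbane present → lioate forms (Rx 14).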